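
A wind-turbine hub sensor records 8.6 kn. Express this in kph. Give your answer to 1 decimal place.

15.9 km/h

1 kt = 1.852 km/h, so 8.6 × 1.852 = 15.9 km/h.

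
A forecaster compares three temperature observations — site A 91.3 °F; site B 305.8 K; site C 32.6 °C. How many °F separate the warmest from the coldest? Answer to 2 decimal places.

site A: 91.3 °F = 32.944 °C.
site B: 305.8 K = 32.650 °C.
Spread: 32.944 − 32.600 = 0.344 °C = 0.62 °F.

0.62 °F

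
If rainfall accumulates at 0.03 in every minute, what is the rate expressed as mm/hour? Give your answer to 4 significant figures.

45.72 mm/hour

0.03 in/minute × 25.4 mm/in × 60 minute/hour = 45.72 mm/hour.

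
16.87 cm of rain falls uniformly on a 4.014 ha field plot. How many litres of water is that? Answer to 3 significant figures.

6770000 litres

Depth: 16.87 cm × 10 = 168.7 mm.
Area: 4.014 ha = 40140 m².
1 mm over 1 m² is 1 L, so volume = 168.7 × 40140 = 6771618 L ≈ 6770000 L.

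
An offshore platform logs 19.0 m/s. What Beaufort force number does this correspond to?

19.0 m/s lies in the Beaufort 8 band (gale, 17.2–20.7 m/s).

Beaufort force 8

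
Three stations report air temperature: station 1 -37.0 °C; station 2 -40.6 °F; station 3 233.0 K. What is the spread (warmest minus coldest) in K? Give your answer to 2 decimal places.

station 2: -40.6 °F = -40.333 °C.
station 3: 233.0 K = -40.150 °C.
Spread: (-37.000) − (-40.333) = 3.333 °C.

3.33 K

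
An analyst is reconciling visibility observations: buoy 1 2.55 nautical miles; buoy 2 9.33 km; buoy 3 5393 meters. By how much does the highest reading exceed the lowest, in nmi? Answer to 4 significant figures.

buoy 2: 9.33 km = 5.03780 nmi.
buoy 3: 5393 m = 2.91199 nmi.
Spread: 5.03780 − 2.55000 = 2.488 nmi.

2.488 nmi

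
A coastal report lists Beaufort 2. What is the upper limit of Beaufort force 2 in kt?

Beaufort 2 (light breeze) spans 4–6 knots.

6 kt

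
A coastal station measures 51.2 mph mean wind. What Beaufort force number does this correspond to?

51.2 mph = 22.9 m/s, which is Beaufort 9 (strong gale, 20.8–24.4 m/s).

Beaufort force 9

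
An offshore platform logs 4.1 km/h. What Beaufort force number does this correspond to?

Beaufort force 1

4.1 km/h = 1.1 m/s, which is Beaufort 1 (light air, 0.3–1.5 m/s).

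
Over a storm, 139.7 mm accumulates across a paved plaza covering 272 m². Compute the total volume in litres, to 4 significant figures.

38000 litres

1 mm over 1 m² is 1 L, so volume = 139.7 × 272 = 37998.4 L ≈ 38000 L.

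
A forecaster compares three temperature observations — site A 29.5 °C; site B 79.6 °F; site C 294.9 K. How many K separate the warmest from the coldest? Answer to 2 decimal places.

7.75 K

site B: 79.6 °F = 26.444 °C.
site C: 294.9 K = 21.750 °C.
Spread: 29.500 − 21.750 = 7.750 °C.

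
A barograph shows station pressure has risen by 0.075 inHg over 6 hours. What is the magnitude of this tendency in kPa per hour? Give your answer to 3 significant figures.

0.075 inHg / 6 h × 3.38639 kPa/inHg = 0.0423 kPa/h.

0.0423 kPa per hour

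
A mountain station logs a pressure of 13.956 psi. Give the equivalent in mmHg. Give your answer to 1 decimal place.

721.7 mmHg

1 psi = 51.7149 mmHg, so 13.956 × 51.7149 = 721.7 mmHg.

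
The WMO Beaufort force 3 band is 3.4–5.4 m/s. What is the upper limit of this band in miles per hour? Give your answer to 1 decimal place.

3.4–5.4 m/s × 2.237 = 7.6–12.1 mph.

12.1 mph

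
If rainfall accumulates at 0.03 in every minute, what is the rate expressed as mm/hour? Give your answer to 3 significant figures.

45.7 mm/hour

0.03 in/minute × 25.4 mm/in × 60 minute/hour = 45.7 mm/hour.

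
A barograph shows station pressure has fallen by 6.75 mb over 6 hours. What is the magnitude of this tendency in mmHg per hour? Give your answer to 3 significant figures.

6.75 mb / 6 h × 0.750062 mmHg/mb = 0.844 mmHg/h.

0.844 mmHg per hour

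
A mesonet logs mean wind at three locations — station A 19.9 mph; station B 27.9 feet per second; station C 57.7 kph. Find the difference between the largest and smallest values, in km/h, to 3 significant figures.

27.1 km/h

station A: 19.9 mph = 32.026 km/h.
station B: 27.9 ft/s = 30.614 km/h.
Spread: 57.700 − 30.614 = 27.1 km/h.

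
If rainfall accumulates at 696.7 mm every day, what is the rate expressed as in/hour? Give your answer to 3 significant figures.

696.7 mm/day × 0.0393701 in/mm × 0.0416667 day/hour = 1.14 in/hour.

1.14 in/hour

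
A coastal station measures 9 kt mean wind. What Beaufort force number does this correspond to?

9 kt lies in the Beaufort 3 band (gentle breeze, 7–10 kt).

Beaufort force 3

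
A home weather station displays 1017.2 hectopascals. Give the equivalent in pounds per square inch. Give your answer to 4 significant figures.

14.75 psi

1 hPa = 0.0145038 psi, so 1017.2 × 0.0145038 = 14.75 psi.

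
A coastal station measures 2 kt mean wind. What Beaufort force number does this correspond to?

Beaufort force 1

2 kt lies in the Beaufort 1 band (light air, 1–3 kt).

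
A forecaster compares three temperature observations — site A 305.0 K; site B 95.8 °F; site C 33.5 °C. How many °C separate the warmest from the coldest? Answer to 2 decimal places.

3.59 °C

site A: 305.0 K = 31.850 °C.
site B: 95.8 °F = 35.444 °C.
Spread: 35.444 − 31.850 = 3.594 °C.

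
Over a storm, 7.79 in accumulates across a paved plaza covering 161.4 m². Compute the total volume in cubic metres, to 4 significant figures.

31.94 cubic metres

Depth: 7.79 in × 25.4 = 197.866 mm.
1 mm over 1 m² is 1 L, so volume = 197.866 × 161.4 = 31935.572 L = 31.94 m³.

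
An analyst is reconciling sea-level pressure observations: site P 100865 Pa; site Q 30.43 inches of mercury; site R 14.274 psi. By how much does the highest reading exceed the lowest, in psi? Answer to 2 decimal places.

0.67 psi

site P: 100865 Pa = 14.6292 psi.
site Q: 30.43 inHg = 14.9458 psi.
Spread: 14.9458 − 14.2740 = 0.67 psi.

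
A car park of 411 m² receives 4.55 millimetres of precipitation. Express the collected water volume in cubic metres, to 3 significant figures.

1.87 cubic metres

1 mm over 1 m² is 1 L, so volume = 4.55 × 411 = 1870.05 L = 1.87 m³.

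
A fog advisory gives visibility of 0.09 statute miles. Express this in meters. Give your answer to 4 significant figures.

144.8 m

1 SM = 1609.34 m, so 0.09 × 1609.34 = 144.8 m.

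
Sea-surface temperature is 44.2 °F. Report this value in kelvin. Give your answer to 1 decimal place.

First to °C: 6.78 °C.
Then to K: 279.9 K.

279.9 K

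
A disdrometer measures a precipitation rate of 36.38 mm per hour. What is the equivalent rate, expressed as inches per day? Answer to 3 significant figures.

36.38 mm/hour × 0.0393701 in/mm × 24 hour/day = 34.4 in/day.

34.4 in/day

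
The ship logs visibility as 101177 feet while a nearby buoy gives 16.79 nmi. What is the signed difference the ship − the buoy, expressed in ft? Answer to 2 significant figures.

-840 ft

the buoy: 16.79 nmi = 102017.98 ft.
Difference: 101177.00 − 102017.98 = -840 ft.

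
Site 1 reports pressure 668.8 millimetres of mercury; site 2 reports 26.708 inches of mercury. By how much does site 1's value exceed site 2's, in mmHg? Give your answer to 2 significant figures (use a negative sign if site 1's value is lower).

-9.6 mmHg

site 2: 26.708 inHg = 678.383 mmHg.
Difference: 668.800 − 678.383 = -9.6 mmHg.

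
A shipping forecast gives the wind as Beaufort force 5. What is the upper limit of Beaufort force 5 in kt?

Beaufort 5 (fresh breeze) spans 17–21 knots.

21 kt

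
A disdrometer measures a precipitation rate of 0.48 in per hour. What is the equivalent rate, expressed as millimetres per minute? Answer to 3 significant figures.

0.203 mm/minute

0.48 in/hour × 25.4 mm/in × 0.0166667 hour/minute = 0.203 mm/minute.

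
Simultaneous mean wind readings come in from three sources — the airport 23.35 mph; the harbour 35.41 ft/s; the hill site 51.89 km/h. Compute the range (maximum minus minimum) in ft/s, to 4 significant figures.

the airport: 23.35 mph = 34.2467 ft/s.
the hill site: 51.89 km/h = 47.2897 ft/s.
Spread: 47.2897 − 34.2467 = 13.04 ft/s.

13.04 ft/s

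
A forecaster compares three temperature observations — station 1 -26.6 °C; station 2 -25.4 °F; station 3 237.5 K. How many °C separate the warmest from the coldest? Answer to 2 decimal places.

9.05 °C

station 2: -25.4 °F = -31.889 °C.
station 3: 237.5 K = -35.650 °C.
Spread: (-26.600) − (-35.650) = 9.050 °C.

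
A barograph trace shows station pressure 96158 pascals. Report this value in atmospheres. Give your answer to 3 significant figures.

1 Pa = 9.86923e-06 atm, so 96158 × 9.86923e-06 = 0.949 atm.

0.949 atm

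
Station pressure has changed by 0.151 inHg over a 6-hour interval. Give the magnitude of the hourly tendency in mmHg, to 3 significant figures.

0.639 mmHg per hour

0.151 inHg / 6 h × 25.4 mmHg/inHg = 0.639 mmHg/h.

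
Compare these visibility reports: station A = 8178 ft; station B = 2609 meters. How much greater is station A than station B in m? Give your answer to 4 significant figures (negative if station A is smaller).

-116.3 m

station A: 8178 ft = 2492.654 m.
Difference: 2492.654 − 2609.000 = -116.3 m.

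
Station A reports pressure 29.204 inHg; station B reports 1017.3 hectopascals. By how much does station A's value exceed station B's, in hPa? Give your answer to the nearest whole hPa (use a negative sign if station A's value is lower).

-28 hPa

station A: 29.204 inHg = 988.96 hPa.
Difference: 988.96 − 1017.30 = -28 hPa.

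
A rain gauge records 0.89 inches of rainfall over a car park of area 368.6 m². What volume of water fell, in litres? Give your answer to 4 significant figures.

Depth: 0.89 in × 25.4 = 22.606 mm.
1 mm over 1 m² is 1 L, so volume = 22.606 × 368.6 = 8332.5716 L ≈ 8333 L.

8333 litres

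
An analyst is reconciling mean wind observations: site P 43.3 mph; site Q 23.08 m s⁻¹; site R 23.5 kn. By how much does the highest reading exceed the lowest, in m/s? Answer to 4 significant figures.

site P: 43.3 mph = 19.3568 m/s.
site R: 23.5 kt = 12.0894 m/s.
Spread: 23.0800 − 12.0894 = 10.99 m/s.

10.99 m/s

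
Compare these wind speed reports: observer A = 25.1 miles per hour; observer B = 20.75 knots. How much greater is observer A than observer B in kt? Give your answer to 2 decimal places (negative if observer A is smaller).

1.06 kt

observer A: 25.1 mph = 21.8113 kt.
Difference: 21.8113 − 20.7500 = 1.06 kt.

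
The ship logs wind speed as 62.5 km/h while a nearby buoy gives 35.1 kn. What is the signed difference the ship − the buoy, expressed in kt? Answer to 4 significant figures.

-1.353 kt

the ship: 62.5 km/h = 33.74730 kt.
Difference: 33.74730 − 35.10000 = -1.353 kt.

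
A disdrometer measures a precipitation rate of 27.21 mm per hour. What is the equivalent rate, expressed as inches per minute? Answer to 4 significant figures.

0.01785 in/minute

27.21 mm/hour × 0.0393701 in/mm × 0.0166667 hour/minute = 0.01785 in/minute.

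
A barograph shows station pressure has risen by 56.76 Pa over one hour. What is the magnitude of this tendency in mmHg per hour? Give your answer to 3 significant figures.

56.76 Pa / 1 h × 0.00750062 mmHg/Pa = 0.426 mmHg/h.

0.426 mmHg per hour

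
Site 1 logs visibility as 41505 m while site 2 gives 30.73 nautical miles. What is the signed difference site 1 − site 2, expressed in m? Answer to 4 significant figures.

-15410 m

site 2: 30.73 nmi = 56911.96 m.
Difference: 41505.00 − 56911.96 = -15410 m.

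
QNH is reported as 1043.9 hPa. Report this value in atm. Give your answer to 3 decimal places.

1.030 atm

1 hPa = 0.000986923 atm, so 1043.9 × 0.000986923 = 1.030 atm.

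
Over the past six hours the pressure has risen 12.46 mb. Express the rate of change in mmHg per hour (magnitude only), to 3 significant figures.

12.46 mb / 6 h × 0.750062 mmHg/mb = 1.56 mmHg/h.

1.56 mmHg per hour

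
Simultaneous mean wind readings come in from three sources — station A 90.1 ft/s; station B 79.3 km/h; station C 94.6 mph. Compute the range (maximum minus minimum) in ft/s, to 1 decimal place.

station B: 79.3 km/h = 72.270 ft/s.
station C: 94.6 mph = 138.747 ft/s.
Spread: 138.747 − 72.270 = 66.5 ft/s.

66.5 ft/s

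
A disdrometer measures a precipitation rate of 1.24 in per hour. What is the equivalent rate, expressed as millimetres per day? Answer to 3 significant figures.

1.24 in/hour × 25.4 mm/in × 24 hour/day = 756 mm/day.

756 mm/day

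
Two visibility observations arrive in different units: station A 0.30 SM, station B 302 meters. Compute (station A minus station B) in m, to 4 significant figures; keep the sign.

180.8 m

station A: 0.30 SM = 482.803 m.
Difference: 482.803 − 302.000 = 180.8 m.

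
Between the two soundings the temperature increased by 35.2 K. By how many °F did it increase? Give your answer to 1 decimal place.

A change of 1 °C equals a change of 1.8 °F: Δ°F = 35.2 × 1.8 = 63.4 °F.

63.4 °F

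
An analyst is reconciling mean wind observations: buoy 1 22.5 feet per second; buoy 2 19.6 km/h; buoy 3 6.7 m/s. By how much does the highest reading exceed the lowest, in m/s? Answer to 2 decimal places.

1.41 m/s

buoy 1: 22.5 ft/s = 6.8580 m/s.
buoy 2: 19.6 km/h = 5.4444 m/s.
Spread: 6.8580 − 5.4444 = 1.41 m/s.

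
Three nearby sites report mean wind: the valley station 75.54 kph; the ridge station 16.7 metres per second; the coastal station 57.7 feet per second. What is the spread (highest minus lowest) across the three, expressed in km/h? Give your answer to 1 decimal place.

the ridge station: 16.7 m/s = 60.120 km/h.
the coastal station: 57.7 ft/s = 63.313 km/h.
Spread: 75.540 − 60.120 = 15.4 km/h.

15.4 km/h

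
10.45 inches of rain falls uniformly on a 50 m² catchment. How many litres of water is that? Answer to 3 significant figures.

13300 litres

Depth: 10.45 in × 25.4 = 265.43 mm.
1 mm over 1 m² is 1 L, so volume = 265.43 × 50 = 13271.5 L ≈ 13300 L.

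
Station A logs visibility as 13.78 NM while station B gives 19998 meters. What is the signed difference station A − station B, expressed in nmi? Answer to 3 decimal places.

2.982 nmi

station B: 19998 m = 10.79806 nmi.
Difference: 13.78000 − 10.79806 = 2.982 nmi.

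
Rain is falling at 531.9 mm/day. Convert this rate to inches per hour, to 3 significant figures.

0.873 in/hour

531.9 mm/day × 0.0393701 in/mm × 0.0416667 day/hour = 0.873 in/hour.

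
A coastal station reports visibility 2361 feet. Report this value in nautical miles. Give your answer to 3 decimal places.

1 ft = 0.000164579 nmi, so 2361 × 0.000164579 = 0.389 nmi.

0.389 nmi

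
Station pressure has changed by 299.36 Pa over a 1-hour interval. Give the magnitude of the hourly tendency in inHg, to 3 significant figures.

299.36 Pa / 1 h × 0.0002953 inHg/Pa = 0.0884 inHg/h.

0.0884 inHg per hour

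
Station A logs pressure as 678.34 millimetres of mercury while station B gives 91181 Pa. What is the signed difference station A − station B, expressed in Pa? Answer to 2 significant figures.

station A: 678.34 mmHg = 90437.91 Pa.
Difference: 90437.91 − 91181.00 = -740 Pa.

-740 Pa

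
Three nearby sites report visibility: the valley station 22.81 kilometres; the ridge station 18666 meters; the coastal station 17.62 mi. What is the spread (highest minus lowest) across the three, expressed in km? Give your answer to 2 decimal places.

9.69 km

the ridge station: 18666 m = 18.6660 km.
the coastal station: 17.62 SM = 28.3566 km.
Spread: 28.3566 − 18.6660 = 9.69 km.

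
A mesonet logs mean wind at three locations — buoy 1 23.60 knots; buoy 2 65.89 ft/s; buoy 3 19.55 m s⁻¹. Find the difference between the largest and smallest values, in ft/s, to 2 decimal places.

buoy 1: 23.60 kt = 39.8323 ft/s.
buoy 3: 19.55 m/s = 64.1404 ft/s.
Spread: 65.8900 − 39.8323 = 26.06 ft/s.

26.06 ft/s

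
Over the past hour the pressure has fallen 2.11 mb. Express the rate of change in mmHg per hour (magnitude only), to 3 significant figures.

2.11 mb / 1 h × 0.750062 mmHg/mb = 1.58 mmHg/h.

1.58 mmHg per hour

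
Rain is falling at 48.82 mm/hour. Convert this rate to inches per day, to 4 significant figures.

46.13 in/day

48.82 mm/hour × 0.0393701 in/mm × 24 hour/day = 46.13 in/day.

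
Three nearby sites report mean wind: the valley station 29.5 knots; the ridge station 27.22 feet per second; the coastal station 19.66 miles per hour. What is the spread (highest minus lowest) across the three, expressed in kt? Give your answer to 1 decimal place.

the ridge station: 27.22 ft/s = 16.127 kt.
the coastal station: 19.66 mph = 17.084 kt.
Spread: 29.500 − 16.127 = 13.4 kt.

13.4 kt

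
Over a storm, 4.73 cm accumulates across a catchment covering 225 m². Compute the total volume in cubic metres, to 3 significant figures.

10.6 cubic metres

Depth: 4.73 cm × 10 = 47.3 mm.
1 mm over 1 m² is 1 L, so volume = 47.3 × 225 = 10642.5 L = 10.6 m³.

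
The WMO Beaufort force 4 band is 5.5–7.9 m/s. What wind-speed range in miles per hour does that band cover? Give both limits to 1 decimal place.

12.3 to 17.7 mph

5.5–7.9 m/s × 2.237 = 12.3–17.7 mph.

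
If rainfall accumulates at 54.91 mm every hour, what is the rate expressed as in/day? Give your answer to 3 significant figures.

54.91 mm/hour × 0.0393701 in/mm × 24 hour/day = 51.9 in/day.

51.9 in/day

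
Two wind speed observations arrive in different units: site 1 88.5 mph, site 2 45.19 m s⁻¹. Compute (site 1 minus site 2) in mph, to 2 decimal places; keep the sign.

-12.59 mph

site 2: 45.19 m/s = 101.0872 mph.
Difference: 88.5000 − 101.0872 = -12.59 mph.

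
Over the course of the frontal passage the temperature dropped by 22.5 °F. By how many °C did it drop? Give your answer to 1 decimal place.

For a temperature change the 32° offset cancels: Δ°C = 22.5 × 0.5556 = 12.5 °C.

12.5 °C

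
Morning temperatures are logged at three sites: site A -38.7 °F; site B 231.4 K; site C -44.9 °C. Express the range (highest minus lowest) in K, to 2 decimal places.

5.62 K

site A: -38.7 °F = -39.278 °C.
site B: 231.4 K = -41.750 °C.
Spread: (-39.278) − (-44.900) = 5.622 °C.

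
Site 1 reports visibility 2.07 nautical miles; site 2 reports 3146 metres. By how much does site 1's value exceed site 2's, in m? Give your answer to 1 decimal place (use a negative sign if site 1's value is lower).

site 1: 2.07 nmi = 3833.640 m.
Difference: 3833.640 − 3146.000 = 687.6 m.

687.6 m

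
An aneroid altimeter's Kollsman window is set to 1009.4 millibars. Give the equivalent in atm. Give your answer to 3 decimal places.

1 mb = 0.000986923 atm, so 1009.4 × 0.000986923 = 0.996 atm.

0.996 atm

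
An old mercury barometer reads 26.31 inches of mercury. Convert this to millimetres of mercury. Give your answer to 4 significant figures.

668.3 mmHg

1 inHg = 25.4 mmHg, so 26.31 × 25.4 = 668.3 mmHg.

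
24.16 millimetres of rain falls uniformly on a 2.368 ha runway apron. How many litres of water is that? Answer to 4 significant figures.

572100 litres

Area: 2.368 ha = 23680 m².
1 mm over 1 m² is 1 L, so volume = 24.16 × 23680 = 572108.8 L ≈ 572100 L.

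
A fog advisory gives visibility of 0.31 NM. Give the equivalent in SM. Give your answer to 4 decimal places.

0.3567 SM

1 nmi = 1.15078 SM, so 0.31 × 1.15078 = 0.3567 SM.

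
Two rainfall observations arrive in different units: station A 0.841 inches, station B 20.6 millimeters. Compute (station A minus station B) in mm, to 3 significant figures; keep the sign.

0.761 mm

station A: 0.841 in = 21.36140 mm.
Difference: 21.36140 − 20.60000 = 0.761 mm.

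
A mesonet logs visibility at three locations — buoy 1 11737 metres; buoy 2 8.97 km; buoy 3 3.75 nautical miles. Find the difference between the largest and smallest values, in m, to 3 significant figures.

4790 m

buoy 2: 8.97 km = 8970.00 m.
buoy 3: 3.75 nmi = 6945.00 m.
Spread: 11737.00 − 6945.00 = 4790 m.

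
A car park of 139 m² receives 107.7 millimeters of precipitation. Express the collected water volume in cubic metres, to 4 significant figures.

1 mm over 1 m² is 1 L, so volume = 107.7 × 139 = 14970.3 L = 14.97 m³.

14.97 cubic metres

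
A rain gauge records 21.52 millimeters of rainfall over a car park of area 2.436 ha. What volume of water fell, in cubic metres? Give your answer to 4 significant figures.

Area: 2.436 ha = 24360 m².
1 mm over 1 m² is 1 L, so volume = 21.52 × 24360 = 524227.2 L = 524.2 m³.

524.2 cubic metres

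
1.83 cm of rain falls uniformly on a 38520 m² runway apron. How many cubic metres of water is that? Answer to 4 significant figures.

Depth: 1.83 cm × 10 = 18.3 mm.
1 mm over 1 m² is 1 L, so volume = 18.3 × 38520 = 704916 L = 704.9 m³.

704.9 cubic metres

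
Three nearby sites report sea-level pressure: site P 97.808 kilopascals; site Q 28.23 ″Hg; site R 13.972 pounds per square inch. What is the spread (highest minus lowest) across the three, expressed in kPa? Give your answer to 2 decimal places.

2.21 kPa

site Q: 28.23 inHg = 95.5978 kPa.
site R: 13.972 psi = 96.3335 kPa.
Spread: 97.8080 − 95.5978 = 2.21 kPa.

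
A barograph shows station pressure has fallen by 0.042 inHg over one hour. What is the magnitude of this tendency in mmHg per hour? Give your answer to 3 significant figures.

1.07 mmHg per hour

0.042 inHg / 1 h × 25.4 mmHg/inHg = 1.07 mmHg/h.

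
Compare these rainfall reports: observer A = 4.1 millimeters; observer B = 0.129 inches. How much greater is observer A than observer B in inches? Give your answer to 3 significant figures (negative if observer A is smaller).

0.0324 in

observer A: 4.1 mm = 0.161417 in.
Difference: 0.161417 − 0.129000 = 0.0324 in.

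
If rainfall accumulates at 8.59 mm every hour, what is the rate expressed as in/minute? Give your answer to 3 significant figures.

0.00564 in/minute

8.59 mm/hour × 0.0393701 in/mm × 0.0166667 hour/minute = 0.00564 in/minute.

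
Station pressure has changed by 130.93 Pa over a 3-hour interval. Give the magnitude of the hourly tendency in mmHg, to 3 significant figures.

0.327 mmHg per hour

130.93 Pa / 3 h × 0.00750062 mmHg/Pa = 0.327 mmHg/h.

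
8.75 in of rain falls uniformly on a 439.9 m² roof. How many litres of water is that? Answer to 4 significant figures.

Depth: 8.75 in × 25.4 = 222.25 mm.
1 mm over 1 m² is 1 L, so volume = 222.25 × 439.9 = 97767.775 L ≈ 97770 L.

97770 litres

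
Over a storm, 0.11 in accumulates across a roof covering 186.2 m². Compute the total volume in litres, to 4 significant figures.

Depth: 0.11 in × 25.4 = 2.794 mm.
1 mm over 1 m² is 1 L, so volume = 2.794 × 186.2 = 520.2428 L ≈ 520.2 L.

520.2 litres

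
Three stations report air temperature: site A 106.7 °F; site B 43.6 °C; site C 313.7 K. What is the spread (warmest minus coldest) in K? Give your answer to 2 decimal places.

site A: 106.7 °F = 41.500 °C.
site C: 313.7 K = 40.550 °C.
Spread: 43.600 − 40.550 = 3.050 °C.

3.05 K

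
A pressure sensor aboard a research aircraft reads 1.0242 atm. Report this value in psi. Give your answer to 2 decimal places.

15.05 psi

1 atm = 14.6959 psi, so 1.0242 × 14.6959 = 15.05 psi.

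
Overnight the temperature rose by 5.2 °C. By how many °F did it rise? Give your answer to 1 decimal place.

9.4 °F

A change of 1 °C equals a change of 1.8 °F: Δ°F = 5.2 × 1.8 = 9.4 °F.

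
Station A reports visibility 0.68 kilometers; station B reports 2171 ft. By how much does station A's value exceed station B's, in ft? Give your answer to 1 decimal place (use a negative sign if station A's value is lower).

60.0 ft

station A: 0.68 km = 2230.971 ft.
Difference: 2230.971 − 2171.000 = 60.0 ft.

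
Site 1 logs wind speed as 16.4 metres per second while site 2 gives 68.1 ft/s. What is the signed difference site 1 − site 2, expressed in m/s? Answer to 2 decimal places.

-4.36 m/s

site 2: 68.1 ft/s = 20.7569 m/s.
Difference: 16.4000 − 20.7569 = -4.36 m/s.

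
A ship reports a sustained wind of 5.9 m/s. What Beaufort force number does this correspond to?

Beaufort force 4

5.9 m/s lies in the Beaufort 4 band (moderate breeze, 5.5–7.9 m/s).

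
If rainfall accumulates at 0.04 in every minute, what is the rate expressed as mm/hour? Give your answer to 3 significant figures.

61.0 mm/hour

0.04 in/minute × 25.4 mm/in × 60 minute/hour = 61.0 mm/hour.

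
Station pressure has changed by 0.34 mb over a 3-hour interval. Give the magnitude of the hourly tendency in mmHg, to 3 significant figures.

0.0850 mmHg per hour

0.34 mb / 3 h × 0.750062 mmHg/mb = 0.0850 mmHg/h.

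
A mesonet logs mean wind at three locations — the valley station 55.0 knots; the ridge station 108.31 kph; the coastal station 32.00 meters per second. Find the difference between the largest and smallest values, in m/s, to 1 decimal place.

3.7 m/s

the valley station: 55.0 kt = 28.294 m/s.
the ridge station: 108.31 km/h = 30.086 m/s.
Spread: 32.000 − 28.294 = 3.7 m/s.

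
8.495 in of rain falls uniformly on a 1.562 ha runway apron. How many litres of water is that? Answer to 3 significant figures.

Depth: 8.495 in × 25.4 = 215.773 mm.
Area: 1.562 ha = 15620 m².
1 mm over 1 m² is 1 L, so volume = 215.773 × 15620 = 3370374.3 L ≈ 3370000 L.

3370000 litres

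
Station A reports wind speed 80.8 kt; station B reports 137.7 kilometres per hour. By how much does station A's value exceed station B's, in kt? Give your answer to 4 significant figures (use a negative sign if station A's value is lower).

6.448 kt

station B: 137.7 km/h = 74.35205 kt.
Difference: 80.80000 − 74.35205 = 6.448 kt.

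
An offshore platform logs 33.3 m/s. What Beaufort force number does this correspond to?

33.3 m/s lies in the Beaufort 12 band (hurricane force, ≥32.7 m/s).

Beaufort force 12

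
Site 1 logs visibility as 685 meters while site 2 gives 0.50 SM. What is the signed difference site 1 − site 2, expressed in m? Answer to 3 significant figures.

-120 m

site 2: 0.50 SM = 804.67 m.
Difference: 685.00 − 804.67 = -120 m.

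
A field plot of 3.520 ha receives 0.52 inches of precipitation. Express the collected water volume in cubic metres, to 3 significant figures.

465 cubic metres

Depth: 0.52 in × 25.4 = 13.208 mm.
Area: 3.520 ha = 35200 m².
1 mm over 1 m² is 1 L, so volume = 13.208 × 35200 = 464921.6 L = 465 m³.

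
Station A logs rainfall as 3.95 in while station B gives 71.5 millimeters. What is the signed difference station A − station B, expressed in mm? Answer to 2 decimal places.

station A: 3.95 in = 100.3300 mm.
Difference: 100.3300 − 71.5000 = 28.83 mm.

28.83 mm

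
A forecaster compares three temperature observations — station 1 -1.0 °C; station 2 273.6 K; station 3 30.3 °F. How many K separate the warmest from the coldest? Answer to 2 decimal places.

station 2: 273.6 K = 0.450 °C.
station 3: 30.3 °F = -0.944 °C.
Spread: 0.450 − (-1.000) = 1.450 °C.

1.45 K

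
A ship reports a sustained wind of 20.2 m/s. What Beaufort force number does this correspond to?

Beaufort force 8

20.2 m/s lies in the Beaufort 8 band (gale, 17.2–20.7 m/s).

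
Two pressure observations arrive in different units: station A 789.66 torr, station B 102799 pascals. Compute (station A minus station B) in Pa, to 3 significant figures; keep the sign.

station A: 789.66 mmHg = 105279.36 Pa.
Difference: 105279.36 − 102799.00 = 2480 Pa.

2480 Pa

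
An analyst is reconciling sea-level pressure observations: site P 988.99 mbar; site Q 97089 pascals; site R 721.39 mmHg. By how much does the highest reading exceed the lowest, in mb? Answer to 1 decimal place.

site Q: 97089 Pa = 970.890 mb.
site R: 721.39 mmHg = 961.774 mb.
Spread: 988.990 − 961.774 = 27.2 mb.

27.2 mb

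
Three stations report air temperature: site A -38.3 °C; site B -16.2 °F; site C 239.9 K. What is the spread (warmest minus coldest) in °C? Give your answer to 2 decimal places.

11.52 °C

site B: -16.2 °F = -26.778 °C.
site C: 239.9 K = -33.250 °C.
Spread: (-26.778) − (-38.300) = 11.522 °C.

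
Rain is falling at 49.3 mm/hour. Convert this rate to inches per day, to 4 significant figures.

49.3 mm/hour × 0.0393701 in/mm × 24 hour/day = 46.58 in/day.

46.58 in/day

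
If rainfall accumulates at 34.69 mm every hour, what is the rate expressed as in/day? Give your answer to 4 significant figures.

32.78 in/day

34.69 mm/hour × 0.0393701 in/mm × 24 hour/day = 32.78 in/day.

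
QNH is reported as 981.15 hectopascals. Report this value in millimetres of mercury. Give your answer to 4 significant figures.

735.9 mmHg

1 hPa = 0.750062 mmHg, so 981.15 × 0.750062 = 735.9 mmHg.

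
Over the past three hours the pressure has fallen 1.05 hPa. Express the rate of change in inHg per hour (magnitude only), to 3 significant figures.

0.0103 inHg per hour

1.05 hPa / 3 h × 0.02953 inHg/hPa = 0.0103 inHg/h.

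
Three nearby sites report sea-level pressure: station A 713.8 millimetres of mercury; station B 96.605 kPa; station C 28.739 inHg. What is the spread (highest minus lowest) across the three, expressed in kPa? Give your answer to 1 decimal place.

station A: 713.8 mmHg = 95.166 kPa.
station C: 28.739 inHg = 97.321 kPa.
Spread: 97.321 − 95.166 = 2.2 kPa.

2.2 kPa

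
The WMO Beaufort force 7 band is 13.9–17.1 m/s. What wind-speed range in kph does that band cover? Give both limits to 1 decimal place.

50.0 to 61.6 km/h

13.9–17.1 m/s × 3.6 = 50.0–61.6 km/h.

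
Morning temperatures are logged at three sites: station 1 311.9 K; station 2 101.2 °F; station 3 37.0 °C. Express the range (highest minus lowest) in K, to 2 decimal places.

station 1: 311.9 K = 38.750 °C.
station 2: 101.2 °F = 38.444 °C.
Spread: 38.750 − 37.000 = 1.750 °C.

1.75 K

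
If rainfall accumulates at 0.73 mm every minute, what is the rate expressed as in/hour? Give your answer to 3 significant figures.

1.72 in/hour

0.73 mm/minute × 0.0393701 in/mm × 60 minute/hour = 1.72 in/hour.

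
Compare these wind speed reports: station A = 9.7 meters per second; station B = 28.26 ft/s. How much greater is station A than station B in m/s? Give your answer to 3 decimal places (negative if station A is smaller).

station B: 28.26 ft/s = 8.61365 m/s.
Difference: 9.70000 − 8.61365 = 1.086 m/s.

1.086 m/s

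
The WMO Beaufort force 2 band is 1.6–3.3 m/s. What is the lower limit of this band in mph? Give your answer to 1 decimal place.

3.6 mph

1.6–3.3 m/s × 2.237 = 3.6–7.4 mph.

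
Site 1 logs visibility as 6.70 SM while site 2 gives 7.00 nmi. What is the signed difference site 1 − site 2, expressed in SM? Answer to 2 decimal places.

site 2: 7.00 nmi = 8.0555 SM.
Difference: 6.7000 − 8.0555 = -1.36 SM.

-1.36 SM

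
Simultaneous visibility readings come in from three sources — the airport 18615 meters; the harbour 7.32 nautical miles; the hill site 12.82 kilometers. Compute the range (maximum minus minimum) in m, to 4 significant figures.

5795 m

the harbour: 7.32 nmi = 13556.64 m.
the hill site: 12.82 km = 12820.00 m.
Spread: 18615.00 − 12820.00 = 5795 m.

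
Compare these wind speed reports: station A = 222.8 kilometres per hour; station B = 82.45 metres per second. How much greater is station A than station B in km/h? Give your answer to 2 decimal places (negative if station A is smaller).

station B: 82.45 m/s = 296.8200 km/h.
Difference: 222.8000 − 296.8200 = -74.02 km/h.

-74.02 km/h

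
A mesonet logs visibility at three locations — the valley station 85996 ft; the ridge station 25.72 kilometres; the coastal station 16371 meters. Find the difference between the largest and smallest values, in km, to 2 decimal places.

the valley station: 85996 ft = 26.2116 km.
the coastal station: 16371 m = 16.3710 km.
Spread: 26.2116 − 16.3710 = 9.84 km.

9.84 km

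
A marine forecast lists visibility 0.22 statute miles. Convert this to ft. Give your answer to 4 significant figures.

1162 ft

1 SM = 5280 ft, so 0.22 × 5280 = 1162 ft.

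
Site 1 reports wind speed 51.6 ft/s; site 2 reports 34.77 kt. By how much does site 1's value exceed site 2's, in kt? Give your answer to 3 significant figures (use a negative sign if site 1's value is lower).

-4.20 kt

site 1: 51.6 ft/s = 30.5722 kt.
Difference: 30.5722 − 34.7700 = -4.20 kt.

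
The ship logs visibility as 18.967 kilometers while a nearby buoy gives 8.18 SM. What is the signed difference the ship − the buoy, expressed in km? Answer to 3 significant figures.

the buoy: 8.18 SM = 13.1644 km.
Difference: 18.9670 − 13.1644 = 5.80 km.

5.80 km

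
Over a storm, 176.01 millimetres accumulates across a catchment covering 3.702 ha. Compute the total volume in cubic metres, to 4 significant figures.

Area: 3.702 ha = 37020 m².
1 mm over 1 m² is 1 L, so volume = 176.01 × 37020 = 6515890.2 L = 6516 m³.

6516 cubic metres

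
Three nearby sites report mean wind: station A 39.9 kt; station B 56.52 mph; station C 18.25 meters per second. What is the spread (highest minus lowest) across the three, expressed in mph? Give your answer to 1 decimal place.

station A: 39.9 kt = 45.916 mph.
station C: 18.25 m/s = 40.824 mph.
Spread: 56.520 − 40.824 = 15.7 mph.

15.7 mph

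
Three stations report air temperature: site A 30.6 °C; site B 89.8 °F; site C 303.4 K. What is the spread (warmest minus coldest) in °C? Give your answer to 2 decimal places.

site B: 89.8 °F = 32.111 °C.
site C: 303.4 K = 30.250 °C.
Spread: 32.111 − 30.250 = 1.861 °C.

1.86 °C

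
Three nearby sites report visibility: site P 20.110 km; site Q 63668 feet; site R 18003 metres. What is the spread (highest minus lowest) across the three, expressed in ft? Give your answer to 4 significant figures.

site P: 20.110 km = 65977.69 ft.
site R: 18003 m = 59064.96 ft.
Spread: 65977.69 − 59064.96 = 6913 ft.

6913 ft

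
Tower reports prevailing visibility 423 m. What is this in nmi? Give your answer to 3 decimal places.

1 m = 0.000539957 nmi, so 423 × 0.000539957 = 0.228 nmi.

0.228 nmi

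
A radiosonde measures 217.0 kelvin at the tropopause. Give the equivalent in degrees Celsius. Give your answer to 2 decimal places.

-56.15 °C

°C = 217.0 − 273.15 = -56.15 °C.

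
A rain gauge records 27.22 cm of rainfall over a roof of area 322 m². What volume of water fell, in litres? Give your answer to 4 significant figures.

Depth: 27.22 cm × 10 = 272.2 mm.
1 mm over 1 m² is 1 L, so volume = 272.2 × 322 = 87648.4 L ≈ 87650 L.

87650 litres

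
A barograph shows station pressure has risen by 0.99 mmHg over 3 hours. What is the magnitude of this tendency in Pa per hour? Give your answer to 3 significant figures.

44.0 Pa per hour

0.99 mmHg / 3 h × 133.322 Pa/mmHg = 44.0 Pa/h.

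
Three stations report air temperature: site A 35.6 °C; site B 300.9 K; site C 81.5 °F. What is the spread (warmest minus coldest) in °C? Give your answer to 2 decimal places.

site B: 300.9 K = 27.750 °C.
site C: 81.5 °F = 27.500 °C.
Spread: 35.600 − 27.500 = 8.100 °C.

8.10 °C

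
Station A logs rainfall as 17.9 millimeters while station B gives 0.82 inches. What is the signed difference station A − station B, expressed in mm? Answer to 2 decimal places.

-2.93 mm

station B: 0.82 in = 20.8280 mm.
Difference: 17.9000 − 20.8280 = -2.93 mm.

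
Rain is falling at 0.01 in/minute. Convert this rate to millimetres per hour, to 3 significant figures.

15.2 mm/hour

0.01 in/minute × 25.4 mm/in × 60 minute/hour = 15.2 mm/hour.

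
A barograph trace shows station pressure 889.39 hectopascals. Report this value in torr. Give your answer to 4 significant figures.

667.1 mmHg

1 hPa = 0.750062 mmHg, so 889.39 × 0.750062 = 667.1 mmHg.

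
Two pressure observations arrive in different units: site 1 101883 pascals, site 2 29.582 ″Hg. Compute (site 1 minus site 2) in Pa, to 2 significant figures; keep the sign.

site 2: 29.582 inHg = 100176.16 Pa.
Difference: 101883.00 − 100176.16 = 1700 Pa.

1700 Pa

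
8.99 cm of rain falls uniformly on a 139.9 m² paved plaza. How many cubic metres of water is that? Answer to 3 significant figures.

Depth: 8.99 cm × 10 = 89.9 mm.
1 mm over 1 m² is 1 L, so volume = 89.9 × 139.9 = 12577.01 L = 12.6 m³.

12.6 cubic metres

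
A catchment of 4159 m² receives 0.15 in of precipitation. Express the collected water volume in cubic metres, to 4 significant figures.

15.85 cubic metres

Depth: 0.15 in × 25.4 = 3.81 mm.
1 mm over 1 m² is 1 L, so volume = 3.81 × 4159 = 15845.79 L = 15.85 m³.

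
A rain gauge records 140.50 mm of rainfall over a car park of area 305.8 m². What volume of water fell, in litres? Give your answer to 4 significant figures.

1 mm over 1 m² is 1 L, so volume = 140.5 × 305.8 = 42964.9 L ≈ 42960 L.

42960 litres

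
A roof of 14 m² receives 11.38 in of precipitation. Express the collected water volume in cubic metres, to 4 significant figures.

Depth: 11.38 in × 25.4 = 289.052 mm.
1 mm over 1 m² is 1 L, so volume = 289.052 × 14 = 4046.728 L = 4.047 m³.

4.047 cubic metres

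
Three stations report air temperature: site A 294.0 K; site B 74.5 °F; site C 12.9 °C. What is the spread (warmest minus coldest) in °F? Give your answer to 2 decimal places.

19.28 °F

site A: 294.0 K = 20.850 °C.
site B: 74.5 °F = 23.611 °C.
Spread: 23.611 − 12.900 = 10.711 °C = 19.28 °F.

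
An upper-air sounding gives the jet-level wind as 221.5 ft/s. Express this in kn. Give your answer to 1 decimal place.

1 ft/s = 0.592484 kt, so 221.5 × 0.592484 = 131.2 kt.

131.2 kt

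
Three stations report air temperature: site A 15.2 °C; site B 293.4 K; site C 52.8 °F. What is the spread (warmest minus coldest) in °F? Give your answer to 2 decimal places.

site B: 293.4 K = 20.250 °C.
site C: 52.8 °F = 11.556 °C.
Spread: 20.250 − 11.556 = 8.694 °C = 15.65 °F.

15.65 °F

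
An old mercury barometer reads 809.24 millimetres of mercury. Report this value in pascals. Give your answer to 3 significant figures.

1 mmHg = 133.322 Pa, so 809.24 × 133.322 = 108000 Pa.

108000 Pa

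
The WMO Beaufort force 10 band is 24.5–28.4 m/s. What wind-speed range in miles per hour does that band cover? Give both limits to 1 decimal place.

54.8 to 63.5 mph

24.5–28.4 m/s × 2.237 = 54.8–63.5 mph.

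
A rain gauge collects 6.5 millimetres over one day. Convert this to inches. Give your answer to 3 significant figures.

1 mm = 0.0393701 in, so 6.5 × 0.0393701 = 0.256 in.

0.256 in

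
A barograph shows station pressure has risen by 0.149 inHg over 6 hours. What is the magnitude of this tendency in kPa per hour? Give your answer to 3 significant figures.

0.0841 kPa per hour

0.149 inHg / 6 h × 3.38639 kPa/inHg = 0.0841 kPa/h.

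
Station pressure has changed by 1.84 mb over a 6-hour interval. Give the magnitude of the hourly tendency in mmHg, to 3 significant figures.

0.230 mmHg per hour

1.84 mb / 6 h × 0.750062 mmHg/mb = 0.230 mmHg/h.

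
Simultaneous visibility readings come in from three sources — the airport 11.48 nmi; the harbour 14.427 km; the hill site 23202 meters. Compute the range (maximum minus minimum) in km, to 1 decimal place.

the airport: 11.48 nmi = 21.261 km.
the hill site: 23202 m = 23.202 km.
Spread: 23.202 − 14.427 = 8.8 km.

8.8 km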